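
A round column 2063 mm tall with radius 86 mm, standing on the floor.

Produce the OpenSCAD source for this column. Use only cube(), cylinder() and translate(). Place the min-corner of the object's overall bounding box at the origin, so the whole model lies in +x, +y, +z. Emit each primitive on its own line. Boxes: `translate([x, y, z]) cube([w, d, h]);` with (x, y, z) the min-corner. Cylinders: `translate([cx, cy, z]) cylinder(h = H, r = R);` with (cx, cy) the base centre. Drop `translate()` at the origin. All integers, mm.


translate([86, 86, 0]) cylinder(h = 2063, r = 86);


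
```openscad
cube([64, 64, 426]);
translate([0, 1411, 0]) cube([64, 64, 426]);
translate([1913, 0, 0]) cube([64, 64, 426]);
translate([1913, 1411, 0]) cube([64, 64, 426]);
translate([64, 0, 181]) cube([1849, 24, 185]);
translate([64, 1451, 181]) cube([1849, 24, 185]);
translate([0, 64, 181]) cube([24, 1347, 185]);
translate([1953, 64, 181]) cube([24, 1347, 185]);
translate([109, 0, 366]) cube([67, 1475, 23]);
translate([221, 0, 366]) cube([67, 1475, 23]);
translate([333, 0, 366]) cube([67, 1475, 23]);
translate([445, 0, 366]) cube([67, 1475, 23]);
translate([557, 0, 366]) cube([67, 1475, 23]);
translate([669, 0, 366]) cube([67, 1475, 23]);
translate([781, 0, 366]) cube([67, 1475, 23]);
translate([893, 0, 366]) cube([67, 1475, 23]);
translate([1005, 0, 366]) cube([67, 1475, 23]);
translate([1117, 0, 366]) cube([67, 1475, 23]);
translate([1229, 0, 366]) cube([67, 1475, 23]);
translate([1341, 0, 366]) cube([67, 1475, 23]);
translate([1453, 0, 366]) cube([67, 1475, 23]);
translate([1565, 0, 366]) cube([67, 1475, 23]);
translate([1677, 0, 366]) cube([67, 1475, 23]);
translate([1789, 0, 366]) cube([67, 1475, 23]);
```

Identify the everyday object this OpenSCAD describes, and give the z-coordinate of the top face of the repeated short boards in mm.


A bed frame. The slat-top height is 389 mm.

Four posts, four rails, and a row of slats — a bed frame. Slats sit on the rails at z = 181 + 185 = 366; with slat thickness 23, the top is 389 mm.


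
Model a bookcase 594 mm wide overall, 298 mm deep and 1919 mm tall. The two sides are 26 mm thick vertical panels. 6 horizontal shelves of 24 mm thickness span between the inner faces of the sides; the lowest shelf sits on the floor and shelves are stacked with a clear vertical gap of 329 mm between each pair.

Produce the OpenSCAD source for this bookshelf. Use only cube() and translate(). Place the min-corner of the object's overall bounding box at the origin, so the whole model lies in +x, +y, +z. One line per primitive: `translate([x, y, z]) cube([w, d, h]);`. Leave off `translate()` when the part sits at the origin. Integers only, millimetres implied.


cube([26, 298, 1919]);
translate([568, 0, 0]) cube([26, 298, 1919]);
translate([26, 0, 0]) cube([542, 298, 24]);
translate([26, 0, 353]) cube([542, 298, 24]);
translate([26, 0, 706]) cube([542, 298, 24]);
translate([26, 0, 1059]) cube([542, 298, 24]);
translate([26, 0, 1412]) cube([542, 298, 24]);
translate([26, 0, 1765]) cube([542, 298, 24]);


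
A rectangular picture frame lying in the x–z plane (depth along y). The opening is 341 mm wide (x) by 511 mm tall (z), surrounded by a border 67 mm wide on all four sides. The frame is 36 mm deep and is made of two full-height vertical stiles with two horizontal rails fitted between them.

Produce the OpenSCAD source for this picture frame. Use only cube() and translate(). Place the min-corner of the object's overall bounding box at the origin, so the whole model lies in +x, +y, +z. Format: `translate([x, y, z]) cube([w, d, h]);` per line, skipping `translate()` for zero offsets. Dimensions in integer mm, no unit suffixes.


cube([67, 36, 645]);
translate([408, 0, 0]) cube([67, 36, 645]);
translate([67, 0, 0]) cube([341, 36, 67]);
translate([67, 0, 578]) cube([341, 36, 67]);


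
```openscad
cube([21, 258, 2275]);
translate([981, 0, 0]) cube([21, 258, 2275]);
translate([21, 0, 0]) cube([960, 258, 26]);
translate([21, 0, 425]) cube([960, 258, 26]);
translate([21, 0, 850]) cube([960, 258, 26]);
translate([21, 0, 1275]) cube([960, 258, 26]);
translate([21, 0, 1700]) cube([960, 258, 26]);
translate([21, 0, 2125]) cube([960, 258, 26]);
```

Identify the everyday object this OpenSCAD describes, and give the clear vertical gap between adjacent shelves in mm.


A bookshelf. The clear shelf gap is 399 mm.

Two tall side panels with 6 horizontal boards between them — a bookshelf. The first two shelf undersides are at z = 0 and z = 425; with shelf thickness 26, the clear gap is 425 − 0 − 26 = 399 mm.


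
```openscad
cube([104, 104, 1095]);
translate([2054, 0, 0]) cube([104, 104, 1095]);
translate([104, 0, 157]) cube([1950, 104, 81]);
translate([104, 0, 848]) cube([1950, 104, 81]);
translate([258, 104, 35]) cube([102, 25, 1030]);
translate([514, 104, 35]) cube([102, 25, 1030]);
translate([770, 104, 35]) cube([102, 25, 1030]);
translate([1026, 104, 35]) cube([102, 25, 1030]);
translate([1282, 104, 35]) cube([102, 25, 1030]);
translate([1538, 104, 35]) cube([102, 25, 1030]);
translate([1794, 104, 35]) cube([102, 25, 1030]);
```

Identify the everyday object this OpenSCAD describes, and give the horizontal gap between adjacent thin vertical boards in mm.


A fence section. The picket gap is 154 mm.

Two posts, two rails, 7 pickets — a fence section. Span 1950 mm holds 7 pickets of 102 mm with 8 equal gaps: ⌊(1950 − 7·102) / 8⌋ = 154 mm.


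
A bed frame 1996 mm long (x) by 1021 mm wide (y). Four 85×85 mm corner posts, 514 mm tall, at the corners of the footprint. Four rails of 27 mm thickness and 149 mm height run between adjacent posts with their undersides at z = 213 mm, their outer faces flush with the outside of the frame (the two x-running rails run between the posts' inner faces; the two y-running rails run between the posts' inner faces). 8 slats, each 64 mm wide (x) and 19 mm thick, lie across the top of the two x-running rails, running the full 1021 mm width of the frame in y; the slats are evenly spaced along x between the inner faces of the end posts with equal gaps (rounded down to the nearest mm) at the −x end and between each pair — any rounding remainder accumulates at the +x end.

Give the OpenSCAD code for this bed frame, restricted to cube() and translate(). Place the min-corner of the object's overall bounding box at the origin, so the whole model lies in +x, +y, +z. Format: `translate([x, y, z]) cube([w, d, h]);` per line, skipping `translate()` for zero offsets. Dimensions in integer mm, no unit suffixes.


cube([85, 85, 514]);
translate([0, 936, 0]) cube([85, 85, 514]);
translate([1911, 0, 0]) cube([85, 85, 514]);
translate([1911, 936, 0]) cube([85, 85, 514]);
translate([85, 0, 213]) cube([1826, 27, 149]);
translate([85, 994, 213]) cube([1826, 27, 149]);
translate([0, 85, 213]) cube([27, 851, 149]);
translate([1969, 85, 213]) cube([27, 851, 149]);
translate([231, 0, 362]) cube([64, 1021, 19]);
translate([441, 0, 362]) cube([64, 1021, 19]);
translate([651, 0, 362]) cube([64, 1021, 19]);
translate([861, 0, 362]) cube([64, 1021, 19]);
translate([1071, 0, 362]) cube([64, 1021, 19]);
translate([1281, 0, 362]) cube([64, 1021, 19]);
translate([1491, 0, 362]) cube([64, 1021, 19]);
translate([1701, 0, 362]) cube([64, 1021, 19]);


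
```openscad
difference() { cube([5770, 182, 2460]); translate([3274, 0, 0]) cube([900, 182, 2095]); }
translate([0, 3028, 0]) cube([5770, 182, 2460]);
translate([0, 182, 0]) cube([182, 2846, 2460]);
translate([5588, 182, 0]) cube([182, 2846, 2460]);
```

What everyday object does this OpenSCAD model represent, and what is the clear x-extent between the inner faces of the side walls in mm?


A single room. The interior width is 5406 mm.

Four walls enclosing a rectangle with a door in the front wall — a room. Outside width 5770 minus two 182 mm walls gives 5406 mm.


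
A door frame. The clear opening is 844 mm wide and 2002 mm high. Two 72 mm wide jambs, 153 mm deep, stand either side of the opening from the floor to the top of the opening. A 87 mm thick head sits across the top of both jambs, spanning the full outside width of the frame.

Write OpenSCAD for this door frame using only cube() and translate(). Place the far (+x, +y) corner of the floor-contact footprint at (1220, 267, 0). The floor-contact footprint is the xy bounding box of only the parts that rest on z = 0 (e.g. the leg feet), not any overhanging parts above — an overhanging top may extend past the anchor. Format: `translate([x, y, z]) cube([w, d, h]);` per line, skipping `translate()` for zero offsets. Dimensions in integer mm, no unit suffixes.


translate([232, 114, 0]) cube([72, 153, 2002]);
translate([1148, 114, 0]) cube([72, 153, 2002]);
translate([232, 114, 2002]) cube([988, 153, 87]);


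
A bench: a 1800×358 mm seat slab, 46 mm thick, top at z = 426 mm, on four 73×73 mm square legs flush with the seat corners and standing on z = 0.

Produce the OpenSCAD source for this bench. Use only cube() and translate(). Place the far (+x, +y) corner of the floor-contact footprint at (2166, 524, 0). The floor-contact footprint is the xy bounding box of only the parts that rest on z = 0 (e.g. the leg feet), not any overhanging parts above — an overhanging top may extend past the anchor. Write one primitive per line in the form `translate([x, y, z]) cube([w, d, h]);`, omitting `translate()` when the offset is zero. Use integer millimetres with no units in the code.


translate([366, 166, 380]) cube([1800, 358, 46]);
translate([366, 166, 0]) cube([73, 73, 380]);
translate([366, 451, 0]) cube([73, 73, 380]);
translate([2093, 166, 0]) cube([73, 73, 380]);
translate([2093, 451, 0]) cube([73, 73, 380]);


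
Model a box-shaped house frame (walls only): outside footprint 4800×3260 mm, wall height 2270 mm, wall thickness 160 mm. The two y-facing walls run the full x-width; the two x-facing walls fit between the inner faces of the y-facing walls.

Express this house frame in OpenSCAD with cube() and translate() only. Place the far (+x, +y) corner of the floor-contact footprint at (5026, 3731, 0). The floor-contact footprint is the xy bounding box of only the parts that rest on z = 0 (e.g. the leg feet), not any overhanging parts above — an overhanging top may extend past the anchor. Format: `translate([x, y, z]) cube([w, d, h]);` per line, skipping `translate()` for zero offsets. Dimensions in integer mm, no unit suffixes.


translate([226, 471, 0]) cube([4800, 160, 2270]);
translate([226, 3571, 0]) cube([4800, 160, 2270]);
translate([226, 631, 0]) cube([160, 2940, 2270]);
translate([4866, 631, 0]) cube([160, 2940, 2270]);


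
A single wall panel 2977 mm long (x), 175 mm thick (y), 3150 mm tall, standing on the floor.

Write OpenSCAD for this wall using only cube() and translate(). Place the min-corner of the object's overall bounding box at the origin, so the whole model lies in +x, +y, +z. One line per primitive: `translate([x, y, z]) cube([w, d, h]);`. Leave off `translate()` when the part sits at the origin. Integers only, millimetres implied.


cube([2977, 175, 3150]);


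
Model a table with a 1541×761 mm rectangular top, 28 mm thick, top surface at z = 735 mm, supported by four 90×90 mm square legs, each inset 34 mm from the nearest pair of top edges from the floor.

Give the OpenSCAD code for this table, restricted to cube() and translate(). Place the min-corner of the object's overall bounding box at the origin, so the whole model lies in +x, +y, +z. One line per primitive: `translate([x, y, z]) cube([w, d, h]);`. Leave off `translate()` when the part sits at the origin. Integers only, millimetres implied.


translate([0, 0, 707]) cube([1541, 761, 28]);
translate([34, 34, 0]) cube([90, 90, 707]);
translate([1417, 34, 0]) cube([90, 90, 707]);
translate([34, 637, 0]) cube([90, 90, 707]);
translate([1417, 637, 0]) cube([90, 90, 707]);


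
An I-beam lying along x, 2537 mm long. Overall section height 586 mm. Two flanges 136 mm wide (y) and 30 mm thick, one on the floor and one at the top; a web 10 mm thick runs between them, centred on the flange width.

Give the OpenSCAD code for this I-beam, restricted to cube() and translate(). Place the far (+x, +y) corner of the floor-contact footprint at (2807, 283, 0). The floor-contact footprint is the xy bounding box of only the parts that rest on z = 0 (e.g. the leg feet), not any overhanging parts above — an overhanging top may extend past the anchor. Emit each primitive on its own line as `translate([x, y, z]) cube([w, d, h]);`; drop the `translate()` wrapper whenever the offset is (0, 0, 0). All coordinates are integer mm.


translate([270, 147, 0]) cube([2537, 136, 30]);
translate([270, 210, 30]) cube([2537, 10, 526]);
translate([270, 147, 556]) cube([2537, 136, 30]);


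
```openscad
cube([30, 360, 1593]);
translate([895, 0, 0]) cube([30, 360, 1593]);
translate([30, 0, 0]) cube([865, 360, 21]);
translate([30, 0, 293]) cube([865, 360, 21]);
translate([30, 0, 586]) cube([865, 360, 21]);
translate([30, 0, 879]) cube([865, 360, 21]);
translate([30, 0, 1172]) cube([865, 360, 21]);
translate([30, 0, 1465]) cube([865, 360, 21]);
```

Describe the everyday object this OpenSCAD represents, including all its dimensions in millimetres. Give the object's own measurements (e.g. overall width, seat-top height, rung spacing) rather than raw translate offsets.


An open bookshelf. Two side panels, each 30 mm thick, 360 mm deep and 1593 mm tall, stand 925 mm apart (outside-to-outside). Between them sit 6 shelves, each 21 mm thick and 360 mm deep, spanning the full gap between the sides. The bottom shelf rests on the floor (its underside at z = 0) and the clear gap between one shelf's top and the next shelf's underside is 272 mm.


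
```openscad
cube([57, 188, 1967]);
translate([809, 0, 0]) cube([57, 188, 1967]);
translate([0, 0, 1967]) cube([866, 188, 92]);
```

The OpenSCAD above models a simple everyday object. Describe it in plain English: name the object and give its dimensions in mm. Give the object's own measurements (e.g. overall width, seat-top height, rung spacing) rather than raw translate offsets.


A door frame. The clear opening is 752 mm wide and 1967 mm high. Two 57 mm wide jambs, 188 mm deep, stand either side of the opening from the floor to the top of the opening. A 92 mm thick head sits across the top of both jambs, spanning the full outside width of the frame.


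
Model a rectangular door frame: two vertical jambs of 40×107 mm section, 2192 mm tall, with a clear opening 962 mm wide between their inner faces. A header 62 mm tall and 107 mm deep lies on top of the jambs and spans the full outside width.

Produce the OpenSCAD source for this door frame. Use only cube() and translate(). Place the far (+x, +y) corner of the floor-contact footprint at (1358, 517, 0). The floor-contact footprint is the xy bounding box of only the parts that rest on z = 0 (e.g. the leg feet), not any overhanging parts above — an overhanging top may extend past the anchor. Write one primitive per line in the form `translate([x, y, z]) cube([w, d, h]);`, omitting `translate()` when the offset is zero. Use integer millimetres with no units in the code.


translate([316, 410, 0]) cube([40, 107, 2192]);
translate([1318, 410, 0]) cube([40, 107, 2192]);
translate([316, 410, 2192]) cube([1042, 107, 62]);


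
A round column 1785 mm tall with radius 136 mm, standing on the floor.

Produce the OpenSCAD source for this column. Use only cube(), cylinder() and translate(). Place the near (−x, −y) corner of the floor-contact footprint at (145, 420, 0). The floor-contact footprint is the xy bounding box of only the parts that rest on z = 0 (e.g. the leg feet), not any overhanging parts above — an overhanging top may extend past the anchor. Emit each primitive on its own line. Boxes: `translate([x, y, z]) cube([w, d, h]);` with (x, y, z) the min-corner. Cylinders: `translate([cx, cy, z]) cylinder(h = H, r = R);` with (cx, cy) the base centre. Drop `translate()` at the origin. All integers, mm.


translate([281, 556, 0]) cylinder(h = 1785, r = 136);


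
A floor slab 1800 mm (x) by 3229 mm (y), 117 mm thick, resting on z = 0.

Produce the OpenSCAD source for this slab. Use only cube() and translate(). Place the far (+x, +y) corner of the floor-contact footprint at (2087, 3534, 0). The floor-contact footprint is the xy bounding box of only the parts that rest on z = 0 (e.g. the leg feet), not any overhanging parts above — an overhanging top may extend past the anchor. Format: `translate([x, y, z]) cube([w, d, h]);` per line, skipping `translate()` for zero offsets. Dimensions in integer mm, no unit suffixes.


translate([287, 305, 0]) cube([1800, 3229, 117]);


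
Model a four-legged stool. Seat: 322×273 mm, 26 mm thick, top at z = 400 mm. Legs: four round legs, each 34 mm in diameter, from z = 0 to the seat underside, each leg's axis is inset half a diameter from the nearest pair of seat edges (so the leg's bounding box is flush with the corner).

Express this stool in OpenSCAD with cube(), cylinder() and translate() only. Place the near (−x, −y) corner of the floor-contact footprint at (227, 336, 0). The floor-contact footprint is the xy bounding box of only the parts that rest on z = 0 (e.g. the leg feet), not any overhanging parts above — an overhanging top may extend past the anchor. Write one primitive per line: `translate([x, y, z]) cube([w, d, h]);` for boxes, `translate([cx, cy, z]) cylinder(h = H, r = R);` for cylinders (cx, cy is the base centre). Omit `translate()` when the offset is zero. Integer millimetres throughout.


translate([227, 336, 374]) cube([322, 273, 26]);
translate([244, 353, 0]) cylinder(h = 374, r = 17);
translate([532, 353, 0]) cylinder(h = 374, r = 17);
translate([244, 592, 0]) cylinder(h = 374, r = 17);
translate([532, 592, 0]) cylinder(h = 374, r = 17);


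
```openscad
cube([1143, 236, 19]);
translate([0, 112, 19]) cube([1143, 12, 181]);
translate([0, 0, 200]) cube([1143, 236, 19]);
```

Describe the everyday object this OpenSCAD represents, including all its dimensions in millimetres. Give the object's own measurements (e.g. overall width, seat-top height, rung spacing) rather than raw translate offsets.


An I-beam lying along x, 1143 mm long. Overall section height 219 mm. Two flanges 236 mm wide (y) and 19 mm thick, one on the floor and one at the top; a web 12 mm thick runs between them, centred on the flange width.


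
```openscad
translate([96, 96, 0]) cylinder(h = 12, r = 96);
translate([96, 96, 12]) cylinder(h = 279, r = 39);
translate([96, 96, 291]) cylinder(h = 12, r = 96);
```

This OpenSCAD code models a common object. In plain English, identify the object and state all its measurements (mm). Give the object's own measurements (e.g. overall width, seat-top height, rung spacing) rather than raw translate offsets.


A spool: two coaxial disc flanges of radius 96 mm and thickness 12 mm, joined by a core cylinder of radius 39 mm and height 279 mm. The lower flange rests on z = 0 and the three cylinders share a vertical axis.


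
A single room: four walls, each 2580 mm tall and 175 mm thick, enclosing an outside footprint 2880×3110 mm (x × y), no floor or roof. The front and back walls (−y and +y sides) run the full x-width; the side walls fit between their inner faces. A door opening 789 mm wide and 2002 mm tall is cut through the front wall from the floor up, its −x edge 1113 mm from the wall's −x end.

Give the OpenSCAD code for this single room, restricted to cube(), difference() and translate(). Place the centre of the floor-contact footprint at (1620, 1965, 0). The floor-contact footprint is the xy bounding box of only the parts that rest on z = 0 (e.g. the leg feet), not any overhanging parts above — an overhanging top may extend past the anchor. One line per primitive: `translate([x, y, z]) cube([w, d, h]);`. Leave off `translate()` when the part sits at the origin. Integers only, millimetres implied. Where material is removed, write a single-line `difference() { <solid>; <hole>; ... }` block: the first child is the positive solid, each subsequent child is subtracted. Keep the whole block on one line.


difference() { translate([180, 410, 0]) cube([2880, 175, 2580]); translate([1293, 410, 0]) cube([789, 175, 2002]); }
translate([180, 3345, 0]) cube([2880, 175, 2580]);
translate([180, 585, 0]) cube([175, 2760, 2580]);
translate([2885, 585, 0]) cube([175, 2760, 2580]);


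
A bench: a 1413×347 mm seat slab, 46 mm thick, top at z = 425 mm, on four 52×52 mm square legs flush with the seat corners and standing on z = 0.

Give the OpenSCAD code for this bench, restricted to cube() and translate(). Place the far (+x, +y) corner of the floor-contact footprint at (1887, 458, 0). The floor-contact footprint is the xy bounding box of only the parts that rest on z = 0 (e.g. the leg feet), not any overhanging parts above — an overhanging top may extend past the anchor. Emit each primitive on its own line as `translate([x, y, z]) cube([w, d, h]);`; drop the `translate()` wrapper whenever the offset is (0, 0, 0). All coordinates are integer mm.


// leg_h = 425 − 46 = 379
translate([474, 111, 379]) cube([1413, 347, 46]);
translate([474, 111, 0]) cube([52, 52, 379]);
translate([474, 406, 0]) cube([52, 52, 379]);
translate([1835, 111, 0]) cube([52, 52, 379]);
translate([1835, 406, 0]) cube([52, 52, 379]);


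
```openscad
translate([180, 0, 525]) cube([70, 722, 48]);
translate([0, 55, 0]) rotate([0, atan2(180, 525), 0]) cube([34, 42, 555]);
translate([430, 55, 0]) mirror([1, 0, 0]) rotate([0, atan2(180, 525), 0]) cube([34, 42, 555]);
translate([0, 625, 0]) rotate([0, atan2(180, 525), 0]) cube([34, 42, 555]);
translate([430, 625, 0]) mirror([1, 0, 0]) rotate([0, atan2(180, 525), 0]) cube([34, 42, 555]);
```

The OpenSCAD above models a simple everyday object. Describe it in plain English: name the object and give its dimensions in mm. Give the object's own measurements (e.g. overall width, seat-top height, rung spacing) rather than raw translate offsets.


A sawhorse. A 70×722×48 mm beam (x, y, z) sits on two A-frame leg pairs. Each pair is two raked legs of 34×42 mm section (42 mm along y) splaying symmetrically in x. Each leg rises 525 mm vertically over 180 mm of horizontal reach and is 555 mm long along its own axis. Every leg's outer bottom edge rests on the floor and its outer top edge meets a bottom edge of the beam — the left legs (tilting toward +x) meet the beam's −x bottom edge, the right legs (their mirror images, tilting toward −x) meet its +x bottom edge — so the leg tops tuck under the beam, the beam's underside is 525 mm above the floor, and the feet are 430 mm apart outside-to-outside with the beam centred between them. The two leg pairs are set in 55 mm from either end of the beam.


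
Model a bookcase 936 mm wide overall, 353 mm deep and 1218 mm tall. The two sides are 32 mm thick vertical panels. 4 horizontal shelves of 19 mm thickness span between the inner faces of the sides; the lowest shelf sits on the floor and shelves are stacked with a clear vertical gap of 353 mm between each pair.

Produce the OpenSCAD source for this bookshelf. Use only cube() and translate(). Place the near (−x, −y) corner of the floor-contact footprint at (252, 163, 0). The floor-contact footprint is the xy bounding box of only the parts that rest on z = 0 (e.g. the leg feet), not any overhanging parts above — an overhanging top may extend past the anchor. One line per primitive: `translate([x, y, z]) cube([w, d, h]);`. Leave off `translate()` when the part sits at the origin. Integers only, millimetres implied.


translate([252, 163, 0]) cube([32, 353, 1218]);
translate([1156, 163, 0]) cube([32, 353, 1218]);
translate([284, 163, 0]) cube([872, 353, 19]);
translate([284, 163, 372]) cube([872, 353, 19]);
translate([284, 163, 744]) cube([872, 353, 19]);
translate([284, 163, 1116]) cube([872, 353, 19]);


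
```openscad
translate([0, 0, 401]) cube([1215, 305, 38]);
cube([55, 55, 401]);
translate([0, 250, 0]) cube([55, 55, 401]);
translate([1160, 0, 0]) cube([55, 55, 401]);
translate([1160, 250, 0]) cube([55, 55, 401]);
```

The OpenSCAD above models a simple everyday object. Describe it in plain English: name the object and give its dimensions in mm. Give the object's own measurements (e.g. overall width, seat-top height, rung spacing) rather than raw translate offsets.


A bench: a 1215×305 mm seat slab, 38 mm thick, top at z = 439 mm, on four 55×55 mm square legs flush with the seat corners and standing on z = 0.


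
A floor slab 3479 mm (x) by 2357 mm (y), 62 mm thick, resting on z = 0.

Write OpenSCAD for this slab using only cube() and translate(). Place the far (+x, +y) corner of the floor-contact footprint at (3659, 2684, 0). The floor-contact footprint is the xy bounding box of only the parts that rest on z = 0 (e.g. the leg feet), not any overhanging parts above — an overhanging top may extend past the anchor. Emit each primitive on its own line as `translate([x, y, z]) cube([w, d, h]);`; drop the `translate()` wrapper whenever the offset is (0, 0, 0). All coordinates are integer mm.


translate([180, 327, 0]) cube([3479, 2357, 62]);


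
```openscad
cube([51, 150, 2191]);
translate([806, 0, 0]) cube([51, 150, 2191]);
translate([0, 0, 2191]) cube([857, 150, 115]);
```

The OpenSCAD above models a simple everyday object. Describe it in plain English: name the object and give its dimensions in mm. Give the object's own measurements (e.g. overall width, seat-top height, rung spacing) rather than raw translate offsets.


A door frame. The clear opening is 755 mm wide and 2191 mm high. Two 51 mm wide jambs, 150 mm deep, stand either side of the opening from the floor to the top of the opening. A 115 mm thick head sits across the top of both jambs, spanning the full outside width of the frame.


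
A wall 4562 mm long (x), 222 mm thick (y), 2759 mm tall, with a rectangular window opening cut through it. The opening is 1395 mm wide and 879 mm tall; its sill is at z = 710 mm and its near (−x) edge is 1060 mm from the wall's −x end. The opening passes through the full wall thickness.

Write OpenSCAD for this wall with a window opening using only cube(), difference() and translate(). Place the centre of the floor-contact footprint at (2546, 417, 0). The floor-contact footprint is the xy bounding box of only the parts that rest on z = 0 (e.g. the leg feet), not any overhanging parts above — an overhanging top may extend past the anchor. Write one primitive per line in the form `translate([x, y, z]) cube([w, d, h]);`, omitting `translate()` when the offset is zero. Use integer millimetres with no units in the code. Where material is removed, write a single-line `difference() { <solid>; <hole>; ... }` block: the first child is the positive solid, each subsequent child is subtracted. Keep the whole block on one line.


difference() { translate([265, 306, 0]) cube([4562, 222, 2759]); translate([1325, 306, 710]) cube([1395, 222, 879]); }


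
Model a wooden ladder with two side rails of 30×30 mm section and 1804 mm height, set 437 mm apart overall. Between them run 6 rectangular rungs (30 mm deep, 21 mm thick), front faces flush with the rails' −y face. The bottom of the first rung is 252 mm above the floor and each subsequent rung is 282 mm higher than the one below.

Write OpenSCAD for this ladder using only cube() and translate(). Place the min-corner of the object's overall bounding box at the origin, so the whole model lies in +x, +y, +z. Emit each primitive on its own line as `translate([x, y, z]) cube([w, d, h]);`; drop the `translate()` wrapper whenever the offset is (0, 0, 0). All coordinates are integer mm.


// rung span = 437 - 2*30 = 377
// rung[k] z = 252 + k*282
cube([30, 30, 1804]);
translate([407, 0, 0]) cube([30, 30, 1804]);
translate([30, 0, 252]) cube([377, 30, 21]);
translate([30, 0, 534]) cube([377, 30, 21]);
translate([30, 0, 816]) cube([377, 30, 21]);
translate([30, 0, 1098]) cube([377, 30, 21]);
translate([30, 0, 1380]) cube([377, 30, 21]);
translate([30, 0, 1662]) cube([377, 30, 21]);


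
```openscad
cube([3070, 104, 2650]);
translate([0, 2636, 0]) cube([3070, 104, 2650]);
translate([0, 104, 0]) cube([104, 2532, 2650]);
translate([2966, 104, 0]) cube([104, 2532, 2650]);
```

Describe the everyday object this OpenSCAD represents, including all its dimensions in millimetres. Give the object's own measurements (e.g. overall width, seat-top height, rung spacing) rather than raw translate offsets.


The wall frame of a small rectangular building: four walls, each 2650 mm tall and 104 mm thick, enclosing a footprint 3070 mm (x) by 2740 mm (y) outside-to-outside, with no floor or roof. The front and back walls (the −y and +y sides) span the full width; the two side walls fit between them.


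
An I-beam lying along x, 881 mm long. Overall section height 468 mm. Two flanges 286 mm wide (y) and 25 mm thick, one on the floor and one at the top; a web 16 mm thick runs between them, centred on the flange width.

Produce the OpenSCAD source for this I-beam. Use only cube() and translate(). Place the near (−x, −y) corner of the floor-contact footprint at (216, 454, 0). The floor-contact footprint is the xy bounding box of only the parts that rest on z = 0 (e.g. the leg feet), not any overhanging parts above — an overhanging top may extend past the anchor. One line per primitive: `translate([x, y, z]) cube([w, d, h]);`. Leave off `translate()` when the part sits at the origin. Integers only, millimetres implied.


translate([216, 454, 0]) cube([881, 286, 25]);
translate([216, 589, 25]) cube([881, 16, 418]);
translate([216, 454, 443]) cube([881, 286, 25]);


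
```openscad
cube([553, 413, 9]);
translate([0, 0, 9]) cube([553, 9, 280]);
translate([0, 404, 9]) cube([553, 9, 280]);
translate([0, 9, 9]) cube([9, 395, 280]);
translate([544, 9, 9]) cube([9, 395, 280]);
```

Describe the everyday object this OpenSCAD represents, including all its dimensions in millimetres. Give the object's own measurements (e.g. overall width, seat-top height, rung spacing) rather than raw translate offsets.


An open-topped rectangular box: outside dimensions 553×413×289 mm, with a uniform wall and base thickness of 9 mm. The base is a full 553×413 slab on the floor; four walls sit on top of the base. The front and back walls (the −y and +y sides) span the full width; the two side walls fit between them.


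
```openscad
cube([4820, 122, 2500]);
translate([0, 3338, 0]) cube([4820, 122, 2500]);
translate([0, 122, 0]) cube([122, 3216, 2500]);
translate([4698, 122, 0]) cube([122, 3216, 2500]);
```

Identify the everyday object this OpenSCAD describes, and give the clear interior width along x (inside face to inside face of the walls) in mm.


A house (or room) frame. The interior width is 4576 mm.

Four 2500 mm walls enclosing a rectangle with no floor or roof — a room or house frame. Outside width is 4820 mm and wall thickness is 122 mm, so the interior width is 4820 − 2 × 122 = 4576 mm.


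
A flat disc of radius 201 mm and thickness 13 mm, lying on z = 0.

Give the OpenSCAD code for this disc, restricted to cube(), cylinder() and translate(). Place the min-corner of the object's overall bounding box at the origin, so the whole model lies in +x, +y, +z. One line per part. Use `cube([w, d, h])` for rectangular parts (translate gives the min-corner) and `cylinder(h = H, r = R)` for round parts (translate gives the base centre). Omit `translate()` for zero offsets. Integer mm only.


translate([201, 201, 0]) cylinder(h = 13, r = 201);


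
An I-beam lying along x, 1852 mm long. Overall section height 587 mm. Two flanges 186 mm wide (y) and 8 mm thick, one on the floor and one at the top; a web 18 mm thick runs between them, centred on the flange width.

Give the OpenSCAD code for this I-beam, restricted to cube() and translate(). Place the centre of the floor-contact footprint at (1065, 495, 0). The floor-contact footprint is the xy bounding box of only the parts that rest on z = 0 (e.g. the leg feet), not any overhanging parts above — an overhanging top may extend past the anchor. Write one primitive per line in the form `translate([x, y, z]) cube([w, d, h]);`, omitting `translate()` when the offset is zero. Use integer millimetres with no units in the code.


translate([139, 402, 0]) cube([1852, 186, 8]);
translate([139, 486, 8]) cube([1852, 18, 571]);
translate([139, 402, 579]) cube([1852, 186, 8]);


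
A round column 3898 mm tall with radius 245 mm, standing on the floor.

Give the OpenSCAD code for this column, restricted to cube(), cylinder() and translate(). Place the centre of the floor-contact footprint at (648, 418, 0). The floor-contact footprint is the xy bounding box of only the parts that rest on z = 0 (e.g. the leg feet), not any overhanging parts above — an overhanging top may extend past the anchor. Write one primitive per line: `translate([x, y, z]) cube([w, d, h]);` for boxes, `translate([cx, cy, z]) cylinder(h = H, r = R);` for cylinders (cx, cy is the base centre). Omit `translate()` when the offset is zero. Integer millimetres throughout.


translate([648, 418, 0]) cylinder(h = 3898, r = 245);


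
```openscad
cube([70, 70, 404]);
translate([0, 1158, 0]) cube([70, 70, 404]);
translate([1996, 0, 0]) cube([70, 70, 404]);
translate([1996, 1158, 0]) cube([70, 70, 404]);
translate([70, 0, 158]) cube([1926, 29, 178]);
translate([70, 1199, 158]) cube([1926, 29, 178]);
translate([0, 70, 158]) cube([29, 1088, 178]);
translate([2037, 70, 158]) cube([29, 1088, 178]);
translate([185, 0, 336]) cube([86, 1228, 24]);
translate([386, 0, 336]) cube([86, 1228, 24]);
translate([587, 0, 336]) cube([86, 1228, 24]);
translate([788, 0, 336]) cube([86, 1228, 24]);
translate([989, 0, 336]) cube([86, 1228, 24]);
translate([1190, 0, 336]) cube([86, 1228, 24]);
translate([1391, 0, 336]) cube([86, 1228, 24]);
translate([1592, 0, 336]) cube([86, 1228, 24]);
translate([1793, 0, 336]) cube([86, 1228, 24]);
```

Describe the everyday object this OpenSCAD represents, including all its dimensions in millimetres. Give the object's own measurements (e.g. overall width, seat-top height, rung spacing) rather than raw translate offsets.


A bed frame 2066 mm long (x) by 1228 mm wide (y). Four 70×70 mm corner posts, 404 mm tall, at the corners of the footprint. Four rails of 29 mm thickness and 178 mm height run between adjacent posts with their undersides at z = 158 mm, their outer faces flush with the outside of the frame (the two x-running rails run between the posts' inner faces; the two y-running rails run between the posts' inner faces). 9 slats, each 86 mm wide (x) and 24 mm thick, lie across the top of the two x-running rails, running the full 1228 mm width of the frame in y; along x they sit between the end posts with a 115 mm gap after the −x posts and between neighbouring slats, leaving 117 mm before the +x posts.


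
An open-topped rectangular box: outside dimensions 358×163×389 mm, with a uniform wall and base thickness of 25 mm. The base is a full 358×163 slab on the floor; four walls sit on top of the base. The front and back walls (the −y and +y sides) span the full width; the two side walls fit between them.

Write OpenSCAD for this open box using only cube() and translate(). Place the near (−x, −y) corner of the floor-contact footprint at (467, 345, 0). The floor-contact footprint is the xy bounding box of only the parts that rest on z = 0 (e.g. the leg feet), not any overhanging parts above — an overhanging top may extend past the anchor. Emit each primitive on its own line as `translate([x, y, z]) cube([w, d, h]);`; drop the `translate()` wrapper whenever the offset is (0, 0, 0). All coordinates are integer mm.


translate([467, 345, 0]) cube([358, 163, 25]);
translate([467, 345, 25]) cube([358, 25, 364]);
translate([467, 483, 25]) cube([358, 25, 364]);
translate([467, 370, 25]) cube([25, 113, 364]);
translate([800, 370, 25]) cube([25, 113, 364]);


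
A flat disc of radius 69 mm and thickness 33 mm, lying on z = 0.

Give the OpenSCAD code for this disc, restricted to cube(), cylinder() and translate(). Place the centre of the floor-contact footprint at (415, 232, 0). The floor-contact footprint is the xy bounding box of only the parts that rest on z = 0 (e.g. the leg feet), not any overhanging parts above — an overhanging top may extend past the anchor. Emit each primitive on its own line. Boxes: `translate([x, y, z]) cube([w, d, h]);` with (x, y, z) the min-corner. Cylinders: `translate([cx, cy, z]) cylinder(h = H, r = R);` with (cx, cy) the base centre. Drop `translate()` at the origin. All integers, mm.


translate([415, 232, 0]) cylinder(h = 33, r = 69);


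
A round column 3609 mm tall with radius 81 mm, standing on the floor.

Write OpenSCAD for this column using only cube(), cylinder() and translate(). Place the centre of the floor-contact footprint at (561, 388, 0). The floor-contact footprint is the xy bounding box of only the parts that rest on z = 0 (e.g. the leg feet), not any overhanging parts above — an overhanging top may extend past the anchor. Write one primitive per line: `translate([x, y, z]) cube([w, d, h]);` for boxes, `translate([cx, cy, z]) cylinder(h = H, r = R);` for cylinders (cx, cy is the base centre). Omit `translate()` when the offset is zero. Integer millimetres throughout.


translate([561, 388, 0]) cylinder(h = 3609, r = 81);


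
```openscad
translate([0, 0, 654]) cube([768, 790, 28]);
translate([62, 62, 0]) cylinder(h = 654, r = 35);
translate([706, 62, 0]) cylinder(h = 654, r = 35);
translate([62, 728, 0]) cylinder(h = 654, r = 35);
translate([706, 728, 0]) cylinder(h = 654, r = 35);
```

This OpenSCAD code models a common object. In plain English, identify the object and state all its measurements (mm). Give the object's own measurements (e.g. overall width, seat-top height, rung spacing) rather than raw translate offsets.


A rectangular dining table. The top is 768×790×28 mm with its upper surface at z = 682 mm. It stands on four round legs of 70 mm diameter, each leg's bounding box inset 27 mm from the nearest pair of top edges, running from the floor to the underside of the top.


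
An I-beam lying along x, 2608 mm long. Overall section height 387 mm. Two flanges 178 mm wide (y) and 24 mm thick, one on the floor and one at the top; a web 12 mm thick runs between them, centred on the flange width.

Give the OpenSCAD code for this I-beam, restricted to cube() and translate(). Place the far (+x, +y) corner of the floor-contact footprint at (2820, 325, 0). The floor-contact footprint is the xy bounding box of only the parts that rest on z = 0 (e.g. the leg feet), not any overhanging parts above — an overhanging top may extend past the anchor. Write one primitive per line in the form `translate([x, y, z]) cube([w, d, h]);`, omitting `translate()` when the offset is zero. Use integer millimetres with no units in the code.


translate([212, 147, 0]) cube([2608, 178, 24]);
translate([212, 230, 24]) cube([2608, 12, 339]);
translate([212, 147, 363]) cube([2608, 178, 24]);


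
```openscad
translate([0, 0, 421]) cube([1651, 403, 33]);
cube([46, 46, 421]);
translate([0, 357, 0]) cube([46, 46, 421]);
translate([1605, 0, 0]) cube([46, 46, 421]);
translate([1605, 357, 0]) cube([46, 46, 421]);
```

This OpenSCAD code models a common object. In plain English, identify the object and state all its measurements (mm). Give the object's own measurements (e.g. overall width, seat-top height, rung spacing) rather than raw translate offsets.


A bench: a 1651×403 mm seat slab, 33 mm thick, top at z = 454 mm, on four 46×46 mm square legs flush with the seat corners and standing on z = 0.


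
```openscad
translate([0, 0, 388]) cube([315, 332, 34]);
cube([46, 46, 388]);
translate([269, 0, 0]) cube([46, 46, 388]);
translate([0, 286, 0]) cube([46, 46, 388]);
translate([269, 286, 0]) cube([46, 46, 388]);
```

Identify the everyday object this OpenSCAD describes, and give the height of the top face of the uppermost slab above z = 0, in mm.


A stool. The seat height is 422 mm.

A 315×332×34 slab at z = 388 on four corner posts — a stool. The seat top is 388 + 34 = 422 mm.


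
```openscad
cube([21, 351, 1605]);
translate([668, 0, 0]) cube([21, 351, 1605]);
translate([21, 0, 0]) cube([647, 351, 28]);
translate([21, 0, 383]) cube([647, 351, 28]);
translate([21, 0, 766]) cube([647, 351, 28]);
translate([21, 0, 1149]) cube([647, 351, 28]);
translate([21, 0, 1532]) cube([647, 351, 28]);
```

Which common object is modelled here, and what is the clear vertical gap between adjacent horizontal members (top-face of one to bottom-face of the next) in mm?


A bookshelf. The clear shelf gap is 355 mm.

Two tall side panels with 5 horizontal boards between them — a bookshelf. The first two shelf undersides are at z = 0 and z = 383; with shelf thickness 28, the clear gap is 383 − 0 − 28 = 355 mm.
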